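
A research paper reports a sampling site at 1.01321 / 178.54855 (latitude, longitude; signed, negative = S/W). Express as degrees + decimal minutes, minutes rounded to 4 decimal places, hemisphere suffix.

φ: fractional part 0.013210 → 0.792600 minutes
Lon: minutes = (178.548550 − 178) × 60 = 32.913000

1° 0.7926′ N, 178° 32.9130′ E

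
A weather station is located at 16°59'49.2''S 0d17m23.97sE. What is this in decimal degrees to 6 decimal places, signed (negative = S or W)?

Lat: 59′ + 49.2″ = 59.82000′; 16 + 59.82000/60 = 16.9970000
S ⇒ negate
Lon: 0° + 17/60 + 23.97/3600 = 0 + 0.283333 + 0.006658 = 0.2899917
E → positive

-16.997000, 0.289992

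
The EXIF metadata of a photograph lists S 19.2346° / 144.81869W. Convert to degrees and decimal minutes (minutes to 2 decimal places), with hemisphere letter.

Latitude: 19° + 0.234600 × 60 = 19° 14.0760′
λ: fractional part 0.818690 → 49.1214 minutes

19° 14.08′ S, 144° 49.12′ W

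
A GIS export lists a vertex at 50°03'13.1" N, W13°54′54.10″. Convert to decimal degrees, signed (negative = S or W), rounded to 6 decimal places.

Lat: 50 + 3/60 + 13.1/3600 = 50.0536389
N ⇒ keep positive
λ: 13 + 54/60 + 54.1/3600 = 13.9150278
hemisphere W, so the sign is −

50.053639, -13.915028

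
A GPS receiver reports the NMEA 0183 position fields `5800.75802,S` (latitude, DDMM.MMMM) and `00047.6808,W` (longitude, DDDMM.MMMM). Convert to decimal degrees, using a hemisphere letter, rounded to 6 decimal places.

58.012634° S, 0.794680° W

Lat: split at 2 digits → 58° and 0.75802′; 58 + 0.75802/60 = 58.0126337
Longitude: degrees = first 3 digits = 0, minutes = 47.6808; 0 + 47.6808/60 = 0.7946800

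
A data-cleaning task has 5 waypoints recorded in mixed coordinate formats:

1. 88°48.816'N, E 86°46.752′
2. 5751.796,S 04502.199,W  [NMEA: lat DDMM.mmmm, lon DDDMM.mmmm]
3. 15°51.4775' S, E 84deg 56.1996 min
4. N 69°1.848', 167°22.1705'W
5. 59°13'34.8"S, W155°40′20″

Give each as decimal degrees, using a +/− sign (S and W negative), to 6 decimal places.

1. 88.813600, 86.779200
2. -57.863267, -45.036650
3. -15.857958, 84.936660
4. 69.030800, -167.369508
5. -59.226333, -155.672222

Point 1:
  Latitude: 48.816′ = 0.813600°; total 88.8136000
  N → positive
  Longitude: 46.752′ = 0.779200°; total 86.7792000
  E → positive
Point 2:
  Latitude: degrees = first 2 digits = 57, minutes = 51.796; 57 + 51.796/60 = 57.8632667
  hemisphere S, so the sign is −
  λ: split at 3 digits → 045° and 2.199′; 45 + 2.199/60 = 45.0366500
  hemisphere W, so the sign is −
Point 3:
  φ: 15 + 51.4775/60 = 15.8579583
  S → negative
  λ: 56.1996′ = 0.936660°; total 84.9366600
  E → positive
Point 4:
  Latitude: 1.848′ = 0.030800°; total 69.0308000
  N → positive
  Lon: 22.1705′ = 0.369508°; total 167.3695083
  W → negative
Point 5:
  Latitude: 59 + 13/60 + 34.8/3600 = 59.2263333
  S → negative
  λ: 155 + 40/60 + 20/3600 = 155.6722222
  hemisphere W, so the sign is −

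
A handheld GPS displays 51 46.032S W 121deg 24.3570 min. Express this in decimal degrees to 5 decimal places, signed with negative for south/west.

-51.76720, -121.40595

Lat: 51 + 46.032/60 = 51.767200
hemisphere S, so the sign is −
Longitude: 121 + 24.357/60 = 121.405950
W → negative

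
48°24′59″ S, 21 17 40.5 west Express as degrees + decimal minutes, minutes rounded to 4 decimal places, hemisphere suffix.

48° 24.9833′ S, 21° 17.6750′ W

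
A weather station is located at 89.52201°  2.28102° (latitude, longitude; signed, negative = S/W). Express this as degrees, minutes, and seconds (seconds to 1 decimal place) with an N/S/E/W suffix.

φ: 0.522010° → 31.32060′; 0.32060 × 60 = 19.236″
Lon: whole degrees 2; 16.86120′ → 16′ and 51.672″

89°31′19.2″ N, 2°16′51.7″ E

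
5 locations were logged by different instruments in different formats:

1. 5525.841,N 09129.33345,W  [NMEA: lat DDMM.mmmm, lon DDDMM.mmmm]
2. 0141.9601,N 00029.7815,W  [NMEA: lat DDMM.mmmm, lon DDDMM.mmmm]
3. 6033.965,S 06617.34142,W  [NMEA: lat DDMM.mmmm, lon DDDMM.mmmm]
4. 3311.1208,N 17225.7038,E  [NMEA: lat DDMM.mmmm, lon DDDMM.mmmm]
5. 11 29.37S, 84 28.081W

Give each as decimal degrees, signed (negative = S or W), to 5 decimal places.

1. 55.43068, -91.48889
2. 1.69934, -0.49636
3. -60.56608, -66.28902
4. 33.18535, 172.42840
5. -11.48950, -84.46802

Point 1:
  Lat: degrees = first 2 digits = 55, minutes = 25.841; 55 + 25.841/60 = 55.430683
  N → positive
  Lon: degrees = first 3 digits = 91, minutes = 29.33345; 91 + 29.33345/60 = 91.488891
  W → negative
Point 2:
  Latitude: split at 2 digits → 01° and 41.9601′; 1 + 41.9601/60 = 1.699335
  N → positive
  Longitude: split at 3 digits → 000° and 29.7815′; 0 + 29.7815/60 = 0.496358
  W ⇒ negate
Point 3:
  Lat: split at 2 digits → 60° and 33.965′; 60 + 33.965/60 = 60.566083
  S ⇒ negate
  Longitude: split at 3 digits → 066° and 17.34142′; 66 + 17.34142/60 = 66.289024
  W ⇒ negate
Point 4:
  Lat: degrees = first 2 digits = 33, minutes = 11.1208; 33 + 11.1208/60 = 33.185347
  N ⇒ keep positive
  Longitude: split at 3 digits → 172° and 25.7038′; 172 + 25.7038/60 = 172.428397
  E ⇒ keep positive
Point 5:
  Latitude: 11 + 29.37/60 = 11.489500
  S → negative
  Longitude: 28.081′ = 0.468017°; total 84.468017
  W → negative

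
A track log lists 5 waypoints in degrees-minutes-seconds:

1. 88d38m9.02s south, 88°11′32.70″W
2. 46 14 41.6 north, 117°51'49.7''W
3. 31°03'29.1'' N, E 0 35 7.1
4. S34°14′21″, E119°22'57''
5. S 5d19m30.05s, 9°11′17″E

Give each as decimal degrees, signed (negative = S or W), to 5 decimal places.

Point 1:
  Lat: 88 + 38/60 + 9.02/3600 = 88.635839
  S → negative
  Lon: 88 + 11/60 + 32.7/3600 = 88.192417
  W → negative
Point 2:
  Lat: 46° + 14/60 + 41.6/3600 = 46 + 0.233333 + 0.011556 = 46.244889
  N ⇒ keep positive
  λ: 117° + 51/60 + 49.7/3600 = 117 + 0.850000 + 0.013806 = 117.863806
  W ⇒ negate
Point 3:
  Latitude: 3′ + 29.1″ = 3.48500′; 31 + 3.48500/60 = 31.058083
  N → positive
  Longitude: 35′ + 7.1″ = 35.11833′; 0 + 35.11833/60 = 0.585306
  E ⇒ keep positive
Point 4:
  Latitude: 14′ + 21″ = 14.35000′; 34 + 14.35000/60 = 34.239167
  hemisphere S, so the sign is −
  λ: 119 + 22/60 + 57/3600 = 119.382500
  E ⇒ keep positive
Point 5:
  Lat: 5° + 19/60 + 30.05/3600 = 5 + 0.316667 + 0.008347 = 5.325014
  S → negative
  Lon: 11′ + 17″ = 11.28333′; 9 + 11.28333/60 = 9.188056
  E → positive

1. -88.63584, -88.19242
2. 46.24489, -117.86381
3. 31.05808, 0.58531
4. -34.23917, 119.38250
5. -5.32501, 9.18806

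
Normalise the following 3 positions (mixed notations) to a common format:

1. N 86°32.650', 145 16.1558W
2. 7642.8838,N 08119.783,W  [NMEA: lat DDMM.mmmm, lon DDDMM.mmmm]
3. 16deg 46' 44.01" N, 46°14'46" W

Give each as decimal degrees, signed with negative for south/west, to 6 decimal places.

1. 86.544167, -145.269263
2. 76.714730, -81.329717
3. 16.778892, -46.246111

Point 1:
  Lat: 86 + 32.65/60 = 86.5441667
  N → positive
  Lon: 145 + 16.1558/60 = 145.2692633
  hemisphere W, so the sign is −
Point 2:
  Latitude: split at 2 digits → 76° and 42.8838′; 76 + 42.8838/60 = 76.7147300
  N → positive
  Longitude: degrees = first 3 digits = 81, minutes = 19.783; 81 + 19.783/60 = 81.3297167
  W → negative
Point 3:
  φ: 16 + 46/60 + 44.01/3600 = 16.7788917
  N → positive
  λ: 46 + 14/60 + 46/3600 = 46.2461111
  hemisphere W, so the sign is −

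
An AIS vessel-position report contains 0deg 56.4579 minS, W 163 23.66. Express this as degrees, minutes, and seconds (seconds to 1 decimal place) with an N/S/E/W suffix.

0°56′27.5″ S, 163°23′39.6″ W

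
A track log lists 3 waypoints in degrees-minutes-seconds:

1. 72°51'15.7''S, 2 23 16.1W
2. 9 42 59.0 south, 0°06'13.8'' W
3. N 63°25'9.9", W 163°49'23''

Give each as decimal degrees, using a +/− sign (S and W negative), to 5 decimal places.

1. -72.85436, -2.38781
2. -9.71639, -0.10383
3. 63.41942, -163.82306

Point 1:
  Latitude: 51′ + 15.7″ = 51.26167′; 72 + 51.26167/60 = 72.854361
  hemisphere S, so the sign is −
  λ: 2 + 23/60 + 16.1/3600 = 2.387806
  W → negative
Point 2:
  Latitude: 9 + 42/60 + 59/3600 = 9.716389
  hemisphere S, so the sign is −
  λ: 0° + 6/60 + 13.8/3600 = 0 + 0.100000 + 0.003833 = 0.103833
  W ⇒ negate
Point 3:
  Latitude: 25′ + 9.9″ = 25.16500′; 63 + 25.16500/60 = 63.419417
  N ⇒ keep positive
  λ: 163° + 49/60 + 23/3600 = 163 + 0.816667 + 0.006389 = 163.823056
  W ⇒ negate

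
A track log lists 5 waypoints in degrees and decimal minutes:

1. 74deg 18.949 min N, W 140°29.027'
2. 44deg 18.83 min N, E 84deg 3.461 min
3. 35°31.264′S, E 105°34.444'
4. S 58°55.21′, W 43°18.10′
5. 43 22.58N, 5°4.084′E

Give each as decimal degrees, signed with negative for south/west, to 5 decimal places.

1. 74.31582, -140.48378
2. 44.31383, 84.05768
3. -35.52107, 105.57407
4. -58.92017, -43.30167
5. 43.37633, 5.06807

Point 1:
  Lat: 74 + 18.949/60 = 74.315817
  N ⇒ keep positive
  λ: 140 + 29.027/60 = 140.483783
  hemisphere W, so the sign is −
Point 2:
  φ: 18.83′ = 0.313833°; total 44.313833
  N → positive
  λ: 84 + 3.461/60 = 84.057683
  E → positive
Point 3:
  φ: 31.264′ = 0.521067°; total 35.521067
  S ⇒ negate
  λ: 105 + 34.444/60 = 105.574067
  E → positive
Point 4:
  φ: 55.21′ = 0.920167°; total 58.920167
  S → negative
  Longitude: 43 + 18.1/60 = 43.301667
  hemisphere W, so the sign is −
Point 5:
  Latitude: 43 + 22.58/60 = 43.376333
  N → positive
  Longitude: 4.084′ = 0.068067°; total 5.068067
  E ⇒ keep positive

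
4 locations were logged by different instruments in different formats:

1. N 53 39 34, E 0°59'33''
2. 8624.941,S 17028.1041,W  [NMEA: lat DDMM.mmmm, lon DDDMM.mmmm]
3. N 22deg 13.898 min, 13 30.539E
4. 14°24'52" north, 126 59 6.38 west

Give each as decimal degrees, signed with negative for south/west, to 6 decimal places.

Point 1:
  Lat: 53 + 39/60 + 34/3600 = 53.6594444
  N → positive
  λ: 0 + 59/60 + 33/3600 = 0.9925000
  E → positive
Point 2:
  Latitude: degrees = first 2 digits = 86, minutes = 24.941; 86 + 24.941/60 = 86.4156833
  S → negative
  λ: degrees = first 3 digits = 170, minutes = 28.1041; 170 + 28.1041/60 = 170.4684017
  hemisphere W, so the sign is −
Point 3:
  Lat: 22 + 13.898/60 = 22.2316333
  N ⇒ keep positive
  Longitude: 30.539′ = 0.508983°; total 13.5089833
  E → positive
Point 4:
  Lat: 14 + 24/60 + 52/3600 = 14.4144444
  N → positive
  Lon: 59′ + 6.38″ = 59.10633′; 126 + 59.10633/60 = 126.9851056
  W → negative

1. 53.659444, 0.992500
2. -86.415683, -170.468402
3. 22.231633, 13.508983
4. 14.414444, -126.985106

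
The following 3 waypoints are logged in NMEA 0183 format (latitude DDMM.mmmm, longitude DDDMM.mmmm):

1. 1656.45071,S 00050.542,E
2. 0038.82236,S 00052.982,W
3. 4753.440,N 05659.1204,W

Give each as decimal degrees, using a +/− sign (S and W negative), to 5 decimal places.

1. -16.94085, 0.84237
2. -0.64704, -0.88303
3. 47.89067, -56.98534

Point 1:
  Lat: degrees = first 2 digits = 16, minutes = 56.45071; 16 + 56.45071/60 = 16.940845
  S → negative
  Longitude: degrees = first 3 digits = 0, minutes = 50.542; 0 + 50.542/60 = 0.842367
  E ⇒ keep positive
Point 2:
  Lat: degrees = first 2 digits = 0, minutes = 38.82236; 0 + 38.82236/60 = 0.647039
  S ⇒ negate
  λ: split at 3 digits → 000° and 52.982′; 0 + 52.982/60 = 0.883033
  hemisphere W, so the sign is −
Point 3:
  Latitude: degrees = first 2 digits = 47, minutes = 53.44; 47 + 53.44/60 = 47.890667
  N → positive
  Lon: split at 3 digits → 056° and 59.1204′; 56 + 59.1204/60 = 56.985340
  W → negative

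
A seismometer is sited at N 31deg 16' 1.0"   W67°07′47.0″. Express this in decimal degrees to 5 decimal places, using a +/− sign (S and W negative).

Lat: 31 + 16/60 + 1/3600 = 31.266944
N ⇒ keep positive
Longitude: 67 + 7/60 + 47/3600 = 67.129722
W → negative

31.26694, -67.12972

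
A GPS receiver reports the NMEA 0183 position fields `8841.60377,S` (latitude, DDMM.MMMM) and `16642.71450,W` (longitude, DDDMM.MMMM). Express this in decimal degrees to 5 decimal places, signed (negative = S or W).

φ: degrees = first 2 digits = 88, minutes = 41.60377; 88 + 41.60377/60 = 88.693396
hemisphere S, so the sign is −
Lon: degrees = first 3 digits = 166, minutes = 42.7145; 166 + 42.7145/60 = 166.711908
W → negative

-88.69340, -166.71191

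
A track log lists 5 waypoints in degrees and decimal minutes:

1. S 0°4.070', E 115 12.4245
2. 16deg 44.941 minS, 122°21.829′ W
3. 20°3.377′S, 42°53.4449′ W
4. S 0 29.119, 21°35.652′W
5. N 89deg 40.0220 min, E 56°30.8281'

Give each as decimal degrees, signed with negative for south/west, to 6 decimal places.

Point 1:
  Latitude: 4.07′ = 0.067833°; total 0.0678333
  S → negative
  λ: 12.4245′ = 0.207075°; total 115.2070750
  E → positive
Point 2:
  φ: 16 + 44.941/60 = 16.7490167
  S → negative
  λ: 21.829′ = 0.363817°; total 122.3638167
  W ⇒ negate
Point 3:
  φ: 20 + 3.377/60 = 20.0562833
  hemisphere S, so the sign is −
  λ: 42 + 53.4449/60 = 42.8907483
  W ⇒ negate
Point 4:
  Latitude: 29.119′ = 0.485317°; total 0.4853167
  S → negative
  Longitude: 21 + 35.652/60 = 21.5942000
  W ⇒ negate
Point 5:
  φ: 40.022′ = 0.667033°; total 89.6670333
  N ⇒ keep positive
  Longitude: 30.8281′ = 0.513802°; total 56.5138017
  E ⇒ keep positive

1. -0.067833, 115.207075
2. -16.749017, -122.363817
3. -20.056283, -42.890748
4. -0.485317, -21.594200
5. 89.667033, 56.513802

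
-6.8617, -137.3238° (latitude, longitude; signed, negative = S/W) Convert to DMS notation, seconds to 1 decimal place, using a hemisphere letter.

Latitude is negative → S; |value| = 6.861700
Latitude: 0.861700 × 60 = 51.70200′ → 51′, remainder × 60 = 42.120″
Longitude is negative → W; |value| = 137.323800
Lon: 0.323800 × 60 = 19.42800′ → 19′, remainder × 60 = 25.680″

6°51′42.1″ S, 137°19′25.7″ W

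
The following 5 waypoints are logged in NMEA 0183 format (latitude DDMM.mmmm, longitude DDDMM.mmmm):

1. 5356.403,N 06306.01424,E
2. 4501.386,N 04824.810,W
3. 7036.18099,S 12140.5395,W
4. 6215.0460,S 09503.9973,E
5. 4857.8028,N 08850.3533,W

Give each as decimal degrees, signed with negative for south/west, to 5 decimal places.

Point 1:
  Lat: split at 2 digits → 53° and 56.403′; 53 + 56.403/60 = 53.940050
  N ⇒ keep positive
  Longitude: degrees = first 3 digits = 63, minutes = 6.01424; 63 + 6.01424/60 = 63.100237
  E ⇒ keep positive
Point 2:
  Lat: degrees = first 2 digits = 45, minutes = 1.386; 45 + 1.386/60 = 45.023100
  N → positive
  Lon: split at 3 digits → 048° and 24.81′; 48 + 24.81/60 = 48.413500
  W ⇒ negate
Point 3:
  φ: split at 2 digits → 70° and 36.18099′; 70 + 36.18099/60 = 70.603017
  S → negative
  Longitude: split at 3 digits → 121° and 40.5395′; 121 + 40.5395/60 = 121.675658
  W ⇒ negate
Point 4:
  φ: split at 2 digits → 62° and 15.046′; 62 + 15.046/60 = 62.250767
  hemisphere S, so the sign is −
  Lon: degrees = first 3 digits = 95, minutes = 3.9973; 95 + 3.9973/60 = 95.066622
  E → positive
Point 5:
  Latitude: degrees = first 2 digits = 48, minutes = 57.8028; 48 + 57.8028/60 = 48.963380
  N → positive
  Lon: split at 3 digits → 088° and 50.3533′; 88 + 50.3533/60 = 88.839222
  W ⇒ negate

1. 53.94005, 63.10024
2. 45.02310, -48.41350
3. -70.60302, -121.67566
4. -62.25077, 95.06662
5. 48.96338, -88.83922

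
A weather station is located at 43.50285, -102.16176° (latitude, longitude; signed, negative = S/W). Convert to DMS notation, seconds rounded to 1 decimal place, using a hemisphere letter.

43°30′10.3″ N, 102°09′42.3″ W

Lat: whole degrees 43; 30.17100′ → 30′ and 10.260″
Longitude is negative → W; |value| = 102.161760
Longitude: 0.161760° → 9.70560′; 0.70560 × 60 = 42.336″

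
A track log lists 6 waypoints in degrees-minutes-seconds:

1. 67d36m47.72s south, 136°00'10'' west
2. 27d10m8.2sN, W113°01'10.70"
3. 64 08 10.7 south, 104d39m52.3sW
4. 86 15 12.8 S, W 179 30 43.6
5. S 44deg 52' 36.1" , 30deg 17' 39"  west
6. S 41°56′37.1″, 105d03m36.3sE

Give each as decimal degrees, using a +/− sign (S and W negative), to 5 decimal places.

Point 1:
  φ: 36′ + 47.72″ = 36.79533′; 67 + 36.79533/60 = 67.613256
  S → negative
  Lon: 136° + 0/60 + 10/3600 = 136 + 0.000000 + 0.002778 = 136.002778
  W ⇒ negate
Point 2:
  Lat: 27 + 10/60 + 8.2/3600 = 27.168944
  N → positive
  Lon: 113° + 1/60 + 10.7/3600 = 113 + 0.016667 + 0.002972 = 113.019639
  W → negative
Point 3:
  φ: 64 + 8/60 + 10.7/3600 = 64.136306
  S → negative
  Longitude: 104 + 39/60 + 52.3/3600 = 104.664528
  W ⇒ negate
Point 4:
  Latitude: 86 + 15/60 + 12.8/3600 = 86.253556
  S ⇒ negate
  λ: 179 + 30/60 + 43.6/3600 = 179.512111
  W ⇒ negate
Point 5:
  Lat: 52′ + 36.1″ = 52.60167′; 44 + 52.60167/60 = 44.876694
  S ⇒ negate
  Longitude: 30° + 17/60 + 39/3600 = 30 + 0.283333 + 0.010833 = 30.294167
  W ⇒ negate
Point 6:
  φ: 56′ + 37.1″ = 56.61833′; 41 + 56.61833/60 = 41.943639
  hemisphere S, so the sign is −
  Lon: 105° + 3/60 + 36.3/3600 = 105 + 0.050000 + 0.010083 = 105.060083
  E ⇒ keep positive

1. -67.61326, -136.00278
2. 27.16894, -113.01964
3. -64.13631, -104.66453
4. -86.25356, -179.51211
5. -44.87669, -30.29417
6. -41.94364, 105.06008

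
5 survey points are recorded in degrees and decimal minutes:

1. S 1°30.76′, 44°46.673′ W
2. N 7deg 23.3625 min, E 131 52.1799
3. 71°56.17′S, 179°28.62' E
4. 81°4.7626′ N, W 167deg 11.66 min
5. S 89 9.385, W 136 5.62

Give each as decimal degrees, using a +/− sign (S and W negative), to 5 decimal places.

1. -1.51267, -44.77788
2. 7.38938, 131.86967
3. -71.93617, 179.47700
4. 81.07938, -167.19433
5. -89.15642, -136.09367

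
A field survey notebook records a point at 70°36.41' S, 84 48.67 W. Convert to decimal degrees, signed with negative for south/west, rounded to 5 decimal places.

Latitude: 36.41′ = 0.606833°; total 70.606833
hemisphere S, so the sign is −
Longitude: 48.67′ = 0.811167°; total 84.811167
hemisphere W, so the sign is −

-70.60683, -84.81117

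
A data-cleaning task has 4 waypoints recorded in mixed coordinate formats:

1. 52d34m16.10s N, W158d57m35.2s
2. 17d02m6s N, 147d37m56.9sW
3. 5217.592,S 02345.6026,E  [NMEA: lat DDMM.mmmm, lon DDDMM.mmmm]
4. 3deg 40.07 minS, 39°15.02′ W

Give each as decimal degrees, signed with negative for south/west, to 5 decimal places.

1. 52.57114, -158.95978
2. 17.03500, -147.63247
3. -52.29320, 23.76004
4. -3.66783, -39.25033

Point 1:
  φ: 34′ + 16.1″ = 34.26833′; 52 + 34.26833/60 = 52.571139
  N ⇒ keep positive
  λ: 158° + 57/60 + 35.2/3600 = 158 + 0.950000 + 0.009778 = 158.959778
  hemisphere W, so the sign is −
Point 2:
  Latitude: 2′ + 6″ = 2.10000′; 17 + 2.10000/60 = 17.035000
  N ⇒ keep positive
  λ: 37′ + 56.9″ = 37.94833′; 147 + 37.94833/60 = 147.632472
  W → negative
Point 3:
  φ: split at 2 digits → 52° and 17.592′; 52 + 17.592/60 = 52.293200
  hemisphere S, so the sign is −
  Lon: split at 3 digits → 023° and 45.6026′; 23 + 45.6026/60 = 23.760043
  E ⇒ keep positive
Point 4:
  Lat: 40.07′ = 0.667833°; total 3.667833
  hemisphere S, so the sign is −
  Lon: 39 + 15.02/60 = 39.250333
  W ⇒ negate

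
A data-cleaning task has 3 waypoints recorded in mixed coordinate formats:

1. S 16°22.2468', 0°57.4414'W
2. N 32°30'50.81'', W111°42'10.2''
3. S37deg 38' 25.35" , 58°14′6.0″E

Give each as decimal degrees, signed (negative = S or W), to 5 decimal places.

1. -16.37078, -0.95736
2. 32.51411, -111.70283
3. -37.64038, 58.23500

Point 1:
  Lat: 22.2468′ = 0.370780°; total 16.370780
  hemisphere S, so the sign is −
  Lon: 0 + 57.4414/60 = 0.957357
  W ⇒ negate
Point 2:
  φ: 32° + 30/60 + 50.81/3600 = 32 + 0.500000 + 0.014114 = 32.514114
  N → positive
  Lon: 42′ + 10.2″ = 42.17000′; 111 + 42.17000/60 = 111.702833
  W ⇒ negate
Point 3:
  φ: 37 + 38/60 + 25.35/3600 = 37.640375
  hemisphere S, so the sign is −
  λ: 14′ + 6″ = 14.10000′; 58 + 14.10000/60 = 58.235000
  E → positive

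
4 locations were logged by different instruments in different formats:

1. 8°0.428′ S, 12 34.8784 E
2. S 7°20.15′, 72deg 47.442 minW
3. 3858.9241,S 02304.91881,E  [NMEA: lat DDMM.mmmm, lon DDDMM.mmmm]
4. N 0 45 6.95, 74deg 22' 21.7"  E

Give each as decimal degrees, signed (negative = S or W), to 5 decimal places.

1. -8.00713, 12.58131
2. -7.33583, -72.79070
3. -38.98207, 23.08198
4. 0.75193, 74.37269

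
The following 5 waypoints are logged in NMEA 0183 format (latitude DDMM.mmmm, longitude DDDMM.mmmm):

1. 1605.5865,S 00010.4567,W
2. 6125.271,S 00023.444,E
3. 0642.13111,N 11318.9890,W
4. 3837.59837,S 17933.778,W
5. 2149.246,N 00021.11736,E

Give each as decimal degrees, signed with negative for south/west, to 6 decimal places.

Point 1:
  Latitude: split at 2 digits → 16° and 5.5865′; 16 + 5.5865/60 = 16.0931083
  hemisphere S, so the sign is −
  Longitude: split at 3 digits → 000° and 10.4567′; 0 + 10.4567/60 = 0.1742783
  W → negative
Point 2:
  φ: degrees = first 2 digits = 61, minutes = 25.271; 61 + 25.271/60 = 61.4211833
  S ⇒ negate
  Lon: split at 3 digits → 000° and 23.444′; 0 + 23.444/60 = 0.3907333
  E ⇒ keep positive
Point 3:
  φ: split at 2 digits → 06° and 42.13111′; 6 + 42.13111/60 = 6.7021852
  N → positive
  Longitude: degrees = first 3 digits = 113, minutes = 18.989; 113 + 18.989/60 = 113.3164833
  W ⇒ negate
Point 4:
  φ: split at 2 digits → 38° and 37.59837′; 38 + 37.59837/60 = 38.6266395
  hemisphere S, so the sign is −
  λ: split at 3 digits → 179° and 33.778′; 179 + 33.778/60 = 179.5629667
  W ⇒ negate
Point 5:
  φ: degrees = first 2 digits = 21, minutes = 49.246; 21 + 49.246/60 = 21.8207667
  N → positive
  Longitude: degrees = first 3 digits = 0, minutes = 21.11736; 0 + 21.11736/60 = 0.3519560
  E ⇒ keep positive

1. -16.093108, -0.174278
2. -61.421183, 0.390733
3. 6.702185, -113.316483
4. -38.626640, -179.562967
5. 21.820767, 0.351956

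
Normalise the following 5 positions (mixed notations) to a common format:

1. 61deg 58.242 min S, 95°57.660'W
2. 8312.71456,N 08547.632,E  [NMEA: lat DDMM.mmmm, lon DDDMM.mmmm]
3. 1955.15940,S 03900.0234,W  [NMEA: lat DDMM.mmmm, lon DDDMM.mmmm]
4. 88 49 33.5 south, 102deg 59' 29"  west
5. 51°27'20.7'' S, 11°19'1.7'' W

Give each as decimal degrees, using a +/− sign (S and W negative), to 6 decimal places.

Point 1:
  Latitude: 61 + 58.242/60 = 61.9707000
  S ⇒ negate
  Longitude: 57.66′ = 0.961000°; total 95.9610000
  W ⇒ negate
Point 2:
  φ: split at 2 digits → 83° and 12.71456′; 83 + 12.71456/60 = 83.2119093
  N ⇒ keep positive
  λ: degrees = first 3 digits = 85, minutes = 47.632; 85 + 47.632/60 = 85.7938667
  E ⇒ keep positive
Point 3:
  Latitude: degrees = first 2 digits = 19, minutes = 55.1594; 19 + 55.1594/60 = 19.9193233
  S ⇒ negate
  Longitude: split at 3 digits → 039° and 0.0234′; 39 + 0.0234/60 = 39.0003900
  W ⇒ negate
Point 4:
  Lat: 88° + 49/60 + 33.5/3600 = 88 + 0.816667 + 0.009306 = 88.8259722
  hemisphere S, so the sign is −
  Lon: 102 + 59/60 + 29/3600 = 102.9913889
  W → negative
Point 5:
  Latitude: 51° + 27/60 + 20.7/3600 = 51 + 0.450000 + 0.005750 = 51.4557500
  S ⇒ negate
  Longitude: 11 + 19/60 + 1.7/3600 = 11.3171389
  W → negative

1. -61.970700, -95.961000
2. 83.211909, 85.793867
3. -19.919323, -39.000390
4. -88.825972, -102.991389
5. -51.455750, -11.317139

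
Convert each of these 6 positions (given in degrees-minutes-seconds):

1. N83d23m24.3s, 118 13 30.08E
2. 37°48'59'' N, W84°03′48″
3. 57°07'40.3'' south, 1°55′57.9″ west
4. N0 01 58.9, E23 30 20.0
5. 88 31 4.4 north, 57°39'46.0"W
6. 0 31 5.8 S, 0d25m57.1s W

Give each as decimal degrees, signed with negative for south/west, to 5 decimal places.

Point 1:
  Latitude: 23′ + 24.3″ = 23.40500′; 83 + 23.40500/60 = 83.390083
  N → positive
  λ: 118° + 13/60 + 30.08/3600 = 118 + 0.216667 + 0.008356 = 118.225022
  E ⇒ keep positive
Point 2:
  Latitude: 37° + 48/60 + 59/3600 = 37 + 0.800000 + 0.016389 = 37.816389
  N → positive
  λ: 84° + 3/60 + 48/3600 = 84 + 0.050000 + 0.013333 = 84.063333
  hemisphere W, so the sign is −
Point 3:
  Lat: 57° + 7/60 + 40.3/3600 = 57 + 0.116667 + 0.011194 = 57.127861
  S ⇒ negate
  Lon: 55′ + 57.9″ = 55.96500′; 1 + 55.96500/60 = 1.932750
  W ⇒ negate
Point 4:
  Lat: 1′ + 58.9″ = 1.98167′; 0 + 1.98167/60 = 0.033028
  N ⇒ keep positive
  λ: 30′ + 20″ = 30.33333′; 23 + 30.33333/60 = 23.505556
  E → positive
Point 5:
  φ: 31′ + 4.4″ = 31.07333′; 88 + 31.07333/60 = 88.517889
  N → positive
  Lon: 57 + 39/60 + 46/3600 = 57.662778
  W ⇒ negate
Point 6:
  Lat: 0° + 31/60 + 5.8/3600 = 0 + 0.516667 + 0.001611 = 0.518278
  hemisphere S, so the sign is −
  Lon: 0 + 25/60 + 57.1/3600 = 0.432528
  W ⇒ negate

1. 83.39008, 118.22502
2. 37.81639, -84.06333
3. -57.12786, -1.93275
4. 0.03303, 23.50556
5. 88.51789, -57.66278
6. -0.51828, -0.43253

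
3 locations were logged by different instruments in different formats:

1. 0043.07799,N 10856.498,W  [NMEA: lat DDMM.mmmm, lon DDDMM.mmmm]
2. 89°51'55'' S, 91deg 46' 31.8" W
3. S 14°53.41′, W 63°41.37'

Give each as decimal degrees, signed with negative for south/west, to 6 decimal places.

1. 0.717967, -108.941633
2. -89.865278, -91.775500
3. -14.890167, -63.689500

Point 1:
  Latitude: split at 2 digits → 00° and 43.07799′; 0 + 43.07799/60 = 0.7179665
  N → positive
  Longitude: split at 3 digits → 108° and 56.498′; 108 + 56.498/60 = 108.9416333
  W ⇒ negate
Point 2:
  Latitude: 51′ + 55″ = 51.91667′; 89 + 51.91667/60 = 89.8652778
  hemisphere S, so the sign is −
  Longitude: 46′ + 31.8″ = 46.53000′; 91 + 46.53000/60 = 91.7755000
  W → negative
Point 3:
  Latitude: 14 + 53.41/60 = 14.8901667
  S → negative
  Lon: 63 + 41.37/60 = 63.6895000
  hemisphere W, so the sign is −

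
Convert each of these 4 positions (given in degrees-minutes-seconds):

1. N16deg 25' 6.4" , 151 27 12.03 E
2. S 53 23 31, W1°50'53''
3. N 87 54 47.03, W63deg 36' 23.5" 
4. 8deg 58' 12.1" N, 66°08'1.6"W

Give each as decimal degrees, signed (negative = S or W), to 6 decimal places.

Point 1:
  φ: 16 + 25/60 + 6.4/3600 = 16.4184444
  N ⇒ keep positive
  Longitude: 151° + 27/60 + 12.03/3600 = 151 + 0.450000 + 0.003342 = 151.4533417
  E → positive
Point 2:
  φ: 23′ + 31″ = 23.51667′; 53 + 23.51667/60 = 53.3919444
  S ⇒ negate
  Longitude: 1° + 50/60 + 53/3600 = 1 + 0.833333 + 0.014722 = 1.8480556
  W → negative
Point 3:
  Latitude: 54′ + 47.03″ = 54.78383′; 87 + 54.78383/60 = 87.9130639
  N → positive
  λ: 63° + 36/60 + 23.5/3600 = 63 + 0.600000 + 0.006528 = 63.6065278
  hemisphere W, so the sign is −
Point 4:
  Lat: 8 + 58/60 + 12.1/3600 = 8.9700278
  N ⇒ keep positive
  λ: 66° + 8/60 + 1.6/3600 = 66 + 0.133333 + 0.000444 = 66.1337778
  hemisphere W, so the sign is −

1. 16.418444, 151.453342
2. -53.391944, -1.848056
3. 87.913064, -63.606528
4. 8.970028, -66.133778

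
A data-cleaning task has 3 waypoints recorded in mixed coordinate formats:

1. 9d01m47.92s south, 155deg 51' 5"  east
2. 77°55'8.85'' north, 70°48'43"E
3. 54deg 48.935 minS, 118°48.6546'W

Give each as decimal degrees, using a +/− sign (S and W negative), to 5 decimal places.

Point 1:
  φ: 9 + 1/60 + 47.92/3600 = 9.029978
  hemisphere S, so the sign is −
  λ: 155 + 51/60 + 5/3600 = 155.851389
  E → positive
Point 2:
  φ: 77 + 55/60 + 8.85/3600 = 77.919125
  N ⇒ keep positive
  Lon: 70 + 48/60 + 43/3600 = 70.811944
  E ⇒ keep positive
Point 3:
  Lat: 48.935′ = 0.815583°; total 54.815583
  hemisphere S, so the sign is −
  λ: 118 + 48.6546/60 = 118.810910
  W → negative

1. -9.02998, 155.85139
2. 77.91913, 70.81194
3. -54.81558, -118.81091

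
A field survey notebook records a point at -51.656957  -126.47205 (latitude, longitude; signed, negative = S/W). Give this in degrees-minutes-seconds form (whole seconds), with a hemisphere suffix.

Latitude is negative → S; |value| = 51.656957
Lat: 0.656957 × 60 = 39.41742′ → 39′, remainder × 60 = 25.05″
Longitude is negative → W; |value| = 126.472050
λ: 0.472050° → 28.32300′; 0.32300 × 60 = 19.38″

51°39′25″ S, 126°28′19″ W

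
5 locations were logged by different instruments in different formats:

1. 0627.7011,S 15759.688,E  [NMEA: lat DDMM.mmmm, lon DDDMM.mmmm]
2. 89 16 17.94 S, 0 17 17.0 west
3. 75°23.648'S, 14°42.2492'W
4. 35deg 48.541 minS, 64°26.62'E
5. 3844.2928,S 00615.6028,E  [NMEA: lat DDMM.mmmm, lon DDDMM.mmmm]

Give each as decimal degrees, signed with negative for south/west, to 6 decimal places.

Point 1:
  φ: degrees = first 2 digits = 6, minutes = 27.7011; 6 + 27.7011/60 = 6.4616850
  hemisphere S, so the sign is −
  λ: degrees = first 3 digits = 157, minutes = 59.688; 157 + 59.688/60 = 157.9948000
  E ⇒ keep positive
Point 2:
  φ: 89 + 16/60 + 17.94/3600 = 89.2716500
  hemisphere S, so the sign is −
  Lon: 0 + 17/60 + 17/3600 = 0.2880556
  W → negative
Point 3:
  φ: 23.648′ = 0.394133°; total 75.3941333
  hemisphere S, so the sign is −
  Longitude: 42.2492′ = 0.704153°; total 14.7041533
  hemisphere W, so the sign is −
Point 4:
  Lat: 35 + 48.541/60 = 35.8090167
  S ⇒ negate
  Lon: 64 + 26.62/60 = 64.4436667
  E → positive
Point 5:
  Lat: degrees = first 2 digits = 38, minutes = 44.2928; 38 + 44.2928/60 = 38.7382133
  hemisphere S, so the sign is −
  λ: degrees = first 3 digits = 6, minutes = 15.6028; 6 + 15.6028/60 = 6.2600467
  E → positive

1. -6.461685, 157.994800
2. -89.271650, -0.288056
3. -75.394133, -14.704153
4. -35.809017, 64.443667
5. -38.738213, 6.260047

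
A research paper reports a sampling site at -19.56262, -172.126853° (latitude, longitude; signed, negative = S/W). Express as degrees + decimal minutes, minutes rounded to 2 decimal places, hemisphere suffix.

19° 33.76′ S, 172° 7.61′ W

Latitude is negative → S; |value| = 19.562620
Latitude: fractional part 0.562620 → 33.7572 minutes
Longitude is negative → W; |value| = 172.126853
Lon: 172° + 0.126853 × 60 = 172° 7.6112′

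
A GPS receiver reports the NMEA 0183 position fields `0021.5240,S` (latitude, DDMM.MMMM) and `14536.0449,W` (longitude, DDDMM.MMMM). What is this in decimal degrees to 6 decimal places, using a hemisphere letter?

0.358733° S, 145.600748° W

Lat: split at 2 digits → 00° and 21.524′; 0 + 21.524/60 = 0.3587333
λ: degrees = first 3 digits = 145, minutes = 36.0449; 145 + 36.0449/60 = 145.6007483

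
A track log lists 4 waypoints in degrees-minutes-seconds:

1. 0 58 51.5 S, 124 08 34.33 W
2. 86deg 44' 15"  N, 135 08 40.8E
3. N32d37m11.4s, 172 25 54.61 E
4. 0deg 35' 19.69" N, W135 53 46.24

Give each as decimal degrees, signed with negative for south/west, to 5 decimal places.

1. -0.98097, -124.14287
2. 86.73750, 135.14467
3. 32.61983, 172.43184
4. 0.58880, -135.89618

Point 1:
  Lat: 58′ + 51.5″ = 58.85833′; 0 + 58.85833/60 = 0.980972
  hemisphere S, so the sign is −
  λ: 124° + 8/60 + 34.33/3600 = 124 + 0.133333 + 0.009536 = 124.142869
  hemisphere W, so the sign is −
Point 2:
  Lat: 44′ + 15″ = 44.25000′; 86 + 44.25000/60 = 86.737500
  N → positive
  λ: 8′ + 40.8″ = 8.68000′; 135 + 8.68000/60 = 135.144667
  E → positive
Point 3:
  φ: 32 + 37/60 + 11.4/3600 = 32.619833
  N → positive
  Longitude: 25′ + 54.61″ = 25.91017′; 172 + 25.91017/60 = 172.431836
  E → positive
Point 4:
  Latitude: 0 + 35/60 + 19.69/3600 = 0.588803
  N → positive
  λ: 135° + 53/60 + 46.24/3600 = 135 + 0.883333 + 0.012844 = 135.896178
  W → negative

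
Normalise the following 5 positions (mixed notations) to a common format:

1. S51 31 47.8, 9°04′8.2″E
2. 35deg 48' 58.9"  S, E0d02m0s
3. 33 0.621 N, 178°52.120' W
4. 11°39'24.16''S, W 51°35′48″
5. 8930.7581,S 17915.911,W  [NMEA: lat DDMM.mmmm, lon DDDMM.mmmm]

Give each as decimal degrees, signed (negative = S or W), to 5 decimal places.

Point 1:
  φ: 51° + 31/60 + 47.8/3600 = 51 + 0.516667 + 0.013278 = 51.529944
  hemisphere S, so the sign is −
  Lon: 9 + 4/60 + 8.2/3600 = 9.068944
  E → positive
Point 2:
  Latitude: 35° + 48/60 + 58.9/3600 = 35 + 0.800000 + 0.016361 = 35.816361
  S ⇒ negate
  λ: 0° + 2/60 + 0/3600 = 0 + 0.033333 + 0.000000 = 0.033333
  E → positive
Point 3:
  Latitude: 33 + 0.621/60 = 33.010350
  N → positive
  Lon: 52.12′ = 0.868667°; total 178.868667
  W → negative
Point 4:
  φ: 11° + 39/60 + 24.16/3600 = 11 + 0.650000 + 0.006711 = 11.656711
  hemisphere S, so the sign is −
  Longitude: 35′ + 48″ = 35.80000′; 51 + 35.80000/60 = 51.596667
  hemisphere W, so the sign is −
Point 5:
  Latitude: split at 2 digits → 89° and 30.7581′; 89 + 30.7581/60 = 89.512635
  hemisphere S, so the sign is −
  λ: degrees = first 3 digits = 179, minutes = 15.911; 179 + 15.911/60 = 179.265183
  W ⇒ negate

1. -51.52994, 9.06894
2. -35.81636, 0.03333
3. 33.01035, -178.86867
4. -11.65671, -51.59667
5. -89.51264, -179.26518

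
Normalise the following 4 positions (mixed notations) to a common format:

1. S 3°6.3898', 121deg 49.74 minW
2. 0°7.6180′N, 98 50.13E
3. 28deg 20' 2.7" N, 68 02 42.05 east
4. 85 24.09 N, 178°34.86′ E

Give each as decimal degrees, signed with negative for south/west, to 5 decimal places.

1. -3.10650, -121.82900
2. 0.12697, 98.83550
3. 28.33408, 68.04501
4. 85.40150, 178.58100

Point 1:
  φ: 3 + 6.3898/60 = 3.106497
  S ⇒ negate
  Lon: 121 + 49.74/60 = 121.829000
  W ⇒ negate
Point 2:
  Latitude: 7.618′ = 0.126967°; total 0.126967
  N → positive
  Longitude: 98 + 50.13/60 = 98.835500
  E ⇒ keep positive
Point 3:
  φ: 20′ + 2.7″ = 20.04500′; 28 + 20.04500/60 = 28.334083
  N ⇒ keep positive
  Longitude: 2′ + 42.05″ = 2.70083′; 68 + 2.70083/60 = 68.045014
  E → positive
Point 4:
  Latitude: 24.09′ = 0.401500°; total 85.401500
  N ⇒ keep positive
  Lon: 178 + 34.86/60 = 178.581000
  E ⇒ keep positive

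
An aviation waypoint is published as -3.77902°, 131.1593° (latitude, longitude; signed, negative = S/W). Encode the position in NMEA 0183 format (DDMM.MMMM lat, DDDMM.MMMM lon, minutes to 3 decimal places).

0346.741,S / 13109.558,E

Latitude is negative → S; |value| = 3.779020
Lat: minutes = (3.779020 − 3) × 60 = 46.74120
Longitude: 131° + 0.159300 × 60 = 131° 9.55800′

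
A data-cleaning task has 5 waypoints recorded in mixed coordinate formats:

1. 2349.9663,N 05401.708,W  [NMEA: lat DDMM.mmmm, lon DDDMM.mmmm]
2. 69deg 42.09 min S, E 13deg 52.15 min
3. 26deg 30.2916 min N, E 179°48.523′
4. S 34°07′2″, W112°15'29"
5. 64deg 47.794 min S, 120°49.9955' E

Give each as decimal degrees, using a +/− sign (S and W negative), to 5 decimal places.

Point 1:
  φ: degrees = first 2 digits = 23, minutes = 49.9663; 23 + 49.9663/60 = 23.832772
  N ⇒ keep positive
  λ: degrees = first 3 digits = 54, minutes = 1.708; 54 + 1.708/60 = 54.028467
  hemisphere W, so the sign is −
Point 2:
  Lat: 69 + 42.09/60 = 69.701500
  S ⇒ negate
  Longitude: 52.15′ = 0.869167°; total 13.869167
  E ⇒ keep positive
Point 3:
  Latitude: 30.2916′ = 0.504860°; total 26.504860
  N ⇒ keep positive
  Lon: 48.523′ = 0.808717°; total 179.808717
  E → positive
Point 4:
  φ: 7′ + 2″ = 7.03333′; 34 + 7.03333/60 = 34.117222
  S → negative
  λ: 112° + 15/60 + 29/3600 = 112 + 0.250000 + 0.008056 = 112.258056
  W ⇒ negate
Point 5:
  Latitude: 64 + 47.794/60 = 64.796567
  S → negative
  λ: 49.9955′ = 0.833258°; total 120.833258
  E → positive

1. 23.83277, -54.02847
2. -69.70150, 13.86917
3. 26.50486, 179.80872
4. -34.11722, -112.25806
5. -64.79657, 120.83326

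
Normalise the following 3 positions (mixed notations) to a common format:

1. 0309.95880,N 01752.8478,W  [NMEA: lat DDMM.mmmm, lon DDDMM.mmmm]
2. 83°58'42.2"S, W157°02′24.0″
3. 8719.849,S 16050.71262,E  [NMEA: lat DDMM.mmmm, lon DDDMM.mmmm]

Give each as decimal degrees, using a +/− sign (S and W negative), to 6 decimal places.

1. 3.165980, -17.880797
2. -83.978389, -157.040000
3. -87.330817, 160.845210

Point 1:
  Lat: split at 2 digits → 03° and 9.9588′; 3 + 9.9588/60 = 3.1659800
  N → positive
  Longitude: degrees = first 3 digits = 17, minutes = 52.8478; 17 + 52.8478/60 = 17.8807967
  hemisphere W, so the sign is −
Point 2:
  Latitude: 58′ + 42.2″ = 58.70333′; 83 + 58.70333/60 = 83.9783889
  S → negative
  Lon: 157° + 2/60 + 24/3600 = 157 + 0.033333 + 0.006667 = 157.0400000
  W ⇒ negate
Point 3:
  Latitude: degrees = first 2 digits = 87, minutes = 19.849; 87 + 19.849/60 = 87.3308167
  S ⇒ negate
  Lon: split at 3 digits → 160° and 50.71262′; 160 + 50.71262/60 = 160.8452103
  E ⇒ keep positive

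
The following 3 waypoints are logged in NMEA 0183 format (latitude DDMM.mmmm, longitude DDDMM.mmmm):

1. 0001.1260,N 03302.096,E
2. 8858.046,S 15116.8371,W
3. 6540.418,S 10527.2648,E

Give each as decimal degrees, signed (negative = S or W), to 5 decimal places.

1. 0.01877, 33.03493
2. -88.96743, -151.28062
3. -65.67363, 105.45441

Point 1:
  Lat: split at 2 digits → 00° and 1.126′; 0 + 1.126/60 = 0.018767
  N ⇒ keep positive
  Longitude: split at 3 digits → 033° and 2.096′; 33 + 2.096/60 = 33.034933
  E ⇒ keep positive
Point 2:
  Latitude: split at 2 digits → 88° and 58.046′; 88 + 58.046/60 = 88.967433
  S ⇒ negate
  Longitude: degrees = first 3 digits = 151, minutes = 16.8371; 151 + 16.8371/60 = 151.280618
  W ⇒ negate
Point 3:
  φ: split at 2 digits → 65° and 40.418′; 65 + 40.418/60 = 65.673633
  hemisphere S, so the sign is −
  Longitude: degrees = first 3 digits = 105, minutes = 27.2648; 105 + 27.2648/60 = 105.454413
  E ⇒ keep positive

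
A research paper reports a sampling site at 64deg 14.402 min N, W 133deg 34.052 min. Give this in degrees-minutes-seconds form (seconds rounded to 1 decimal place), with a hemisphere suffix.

64°14′24.1″ N, 133°34′3.1″ W

Lat: fractional minutes 0.40200 × 60 = 24.120″
Longitude: 34.05200′ → 34′ and 0.05200 × 60 = 3.120″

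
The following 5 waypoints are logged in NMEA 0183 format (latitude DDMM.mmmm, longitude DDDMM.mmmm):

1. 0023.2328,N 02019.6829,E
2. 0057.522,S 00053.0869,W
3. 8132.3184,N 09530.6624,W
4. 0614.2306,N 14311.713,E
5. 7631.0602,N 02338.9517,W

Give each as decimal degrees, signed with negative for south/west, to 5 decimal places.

Point 1:
  φ: degrees = first 2 digits = 0, minutes = 23.2328; 0 + 23.2328/60 = 0.387213
  N → positive
  λ: degrees = first 3 digits = 20, minutes = 19.6829; 20 + 19.6829/60 = 20.328048
  E → positive
Point 2:
  Latitude: degrees = first 2 digits = 0, minutes = 57.522; 0 + 57.522/60 = 0.958700
  hemisphere S, so the sign is −
  λ: split at 3 digits → 000° and 53.0869′; 0 + 53.0869/60 = 0.884782
  hemisphere W, so the sign is −
Point 3:
  Latitude: degrees = first 2 digits = 81, minutes = 32.3184; 81 + 32.3184/60 = 81.538640
  N → positive
  λ: degrees = first 3 digits = 95, minutes = 30.6624; 95 + 30.6624/60 = 95.511040
  W → negative
Point 4:
  φ: split at 2 digits → 06° and 14.2306′; 6 + 14.2306/60 = 6.237177
  N ⇒ keep positive
  λ: degrees = first 3 digits = 143, minutes = 11.713; 143 + 11.713/60 = 143.195217
  E ⇒ keep positive
Point 5:
  φ: split at 2 digits → 76° and 31.0602′; 76 + 31.0602/60 = 76.517670
  N → positive
  λ: degrees = first 3 digits = 23, minutes = 38.9517; 23 + 38.9517/60 = 23.649195
  W ⇒ negate

1. 0.38721, 20.32805
2. -0.95870, -0.88478
3. 81.53864, -95.51104
4. 6.23718, 143.19522
5. 76.51767, -23.64920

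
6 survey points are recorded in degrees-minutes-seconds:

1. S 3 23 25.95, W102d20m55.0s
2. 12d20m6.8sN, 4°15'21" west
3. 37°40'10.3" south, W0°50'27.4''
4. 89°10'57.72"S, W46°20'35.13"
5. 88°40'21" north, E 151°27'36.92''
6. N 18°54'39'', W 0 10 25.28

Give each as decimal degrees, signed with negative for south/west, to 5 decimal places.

1. -3.39054, -102.34861
2. 12.33522, -4.25583
3. -37.66953, -0.84094
4. -89.18270, -46.34309
5. 88.67250, 151.46026
6. 18.91083, -0.17369

Point 1:
  φ: 23′ + 25.95″ = 23.43250′; 3 + 23.43250/60 = 3.390542
  hemisphere S, so the sign is −
  Lon: 102 + 20/60 + 55/3600 = 102.348611
  hemisphere W, so the sign is −
Point 2:
  Lat: 12 + 20/60 + 6.8/3600 = 12.335222
  N ⇒ keep positive
  Longitude: 4 + 15/60 + 21/3600 = 4.255833
  W → negative
Point 3:
  Lat: 37° + 40/60 + 10.3/3600 = 37 + 0.666667 + 0.002861 = 37.669528
  S ⇒ negate
  Lon: 50′ + 27.4″ = 50.45667′; 0 + 50.45667/60 = 0.840944
  hemisphere W, so the sign is −
Point 4:
  Latitude: 10′ + 57.72″ = 10.96200′; 89 + 10.96200/60 = 89.182700
  S → negative
  λ: 20′ + 35.13″ = 20.58550′; 46 + 20.58550/60 = 46.343092
  hemisphere W, so the sign is −
Point 5:
  φ: 40′ + 21″ = 40.35000′; 88 + 40.35000/60 = 88.672500
  N ⇒ keep positive
  λ: 151 + 27/60 + 36.92/3600 = 151.460256
  E → positive
Point 6:
  φ: 18° + 54/60 + 39/3600 = 18 + 0.900000 + 0.010833 = 18.910833
  N ⇒ keep positive
  Longitude: 0 + 10/60 + 25.28/3600 = 0.173689
  W → negative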